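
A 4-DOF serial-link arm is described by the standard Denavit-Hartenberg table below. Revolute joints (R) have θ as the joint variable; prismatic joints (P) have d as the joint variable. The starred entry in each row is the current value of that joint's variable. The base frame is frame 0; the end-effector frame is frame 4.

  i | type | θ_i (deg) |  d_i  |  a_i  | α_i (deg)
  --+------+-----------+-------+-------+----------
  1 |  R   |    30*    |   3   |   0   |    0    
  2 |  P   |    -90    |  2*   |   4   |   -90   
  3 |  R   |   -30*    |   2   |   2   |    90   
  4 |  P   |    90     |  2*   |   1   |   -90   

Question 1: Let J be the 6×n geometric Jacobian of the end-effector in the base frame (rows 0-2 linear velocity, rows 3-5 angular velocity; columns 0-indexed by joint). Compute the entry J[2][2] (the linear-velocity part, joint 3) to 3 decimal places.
axis z_2 = (0.8660,0.5000,0.0000); lever o_n−o_2 = (2.9641,0.8660,2.7321)
cross product → J_v[:, 2] = (1.3660,-2.3660,-0.7321)
J_ω[:, 2] = z_2
entry J[2][2] = -0.7321

-0.732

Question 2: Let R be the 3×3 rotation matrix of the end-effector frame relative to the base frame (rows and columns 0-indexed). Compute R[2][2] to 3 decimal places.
-0.500

End-effector z-axis (col 2 of R) = (-0.4330,0.7500,-0.5000)
R[2][2] = -0.5000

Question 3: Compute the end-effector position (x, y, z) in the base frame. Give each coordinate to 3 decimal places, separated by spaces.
after link 1: o_1 = (0.0000, 0.0000, 3.0000)
after link 2: o_2 = (2.0000, -3.4641, 5.0000)
after link 3: o_3 = (4.5981, -3.9641, 6.0000)
after link 4: o_4 = (4.9641, -2.5981, 7.7321)

4.964 -2.598 7.732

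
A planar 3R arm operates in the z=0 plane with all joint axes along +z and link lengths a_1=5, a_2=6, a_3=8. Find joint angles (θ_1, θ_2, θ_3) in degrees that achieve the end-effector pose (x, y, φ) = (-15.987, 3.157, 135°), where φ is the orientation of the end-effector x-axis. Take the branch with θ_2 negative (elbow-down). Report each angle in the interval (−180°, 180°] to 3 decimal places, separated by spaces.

wrist centre = target − a_3·(cos φ, sin φ) = (-10.3301, -2.4999)
cos θ_2 = (112.9612−5²−6²)/(2·5·6) = 0.8660; θ_2 = -30.0007° (elbow-down)
β = atan2(-2.4999,-10.3301) = -166.3962°; ψ = atan2(-3.0001,10.1961) = -16.3958°
θ_1 = β − ψ = -150.0004°
θ_3 = φ − θ_1 − θ_2 = -44.9989° (wrapped to (-180°,180°])

-150.000 -30.001 -44.999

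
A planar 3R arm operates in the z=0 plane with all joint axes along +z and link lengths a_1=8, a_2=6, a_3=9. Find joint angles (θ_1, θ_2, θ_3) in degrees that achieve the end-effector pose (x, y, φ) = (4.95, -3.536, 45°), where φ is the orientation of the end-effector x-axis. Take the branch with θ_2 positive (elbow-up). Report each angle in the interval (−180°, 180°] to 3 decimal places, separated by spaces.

-134.996 89.995 90.001

wrist centre = target − a_3·(cos φ, sin φ) = (-1.4140, -9.9000)
cos θ_2 = (100.0085−8²−6²)/(2·8·6) = 0.0001; θ_2 = 89.9949° (elbow-up)
β = atan2(-9.9000,-1.4140) = -98.1283°; ψ = atan2(6.0000,8.0005) = 36.8681°
θ_1 = β − ψ = -134.9964°
θ_3 = φ − θ_1 − θ_2 = 90.0014° (wrapped to (-180°,180°])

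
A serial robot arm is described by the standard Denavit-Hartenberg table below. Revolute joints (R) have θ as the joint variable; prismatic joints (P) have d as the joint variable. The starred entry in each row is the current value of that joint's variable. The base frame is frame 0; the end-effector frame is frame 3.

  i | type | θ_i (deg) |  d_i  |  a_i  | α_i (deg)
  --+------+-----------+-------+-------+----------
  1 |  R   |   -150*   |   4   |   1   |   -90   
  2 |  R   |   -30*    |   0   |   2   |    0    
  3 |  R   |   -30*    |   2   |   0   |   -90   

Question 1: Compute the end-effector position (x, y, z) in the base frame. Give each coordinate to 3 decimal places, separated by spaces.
after link 1: o_1 = (-0.8660, -0.5000, 4.0000)
after link 2: o_2 = (-2.3660, -1.3660, 5.0000)
after link 3: o_3 = (-1.3660, -3.0981, 5.0000)

-1.366 -3.098 5.000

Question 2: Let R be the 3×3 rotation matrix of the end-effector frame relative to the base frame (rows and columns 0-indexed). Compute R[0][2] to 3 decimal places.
-0.750

End-effector z-axis (col 2 of R) = (-0.7500,-0.4330,-0.5000)
R[0][2] = -0.7500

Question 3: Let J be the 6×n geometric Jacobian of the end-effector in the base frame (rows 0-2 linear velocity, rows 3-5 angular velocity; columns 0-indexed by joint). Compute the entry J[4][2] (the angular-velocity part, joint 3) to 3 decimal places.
-0.866

axis z_2 = (0.5000,-0.8660,0.0000); lever o_n−o_2 = (1.0000,-1.7321,0.0000)
cross product → J_v[:, 2] = (0.0000,0.0000,0.0000)
J_ω[:, 2] = z_2
entry J[4][2] = -0.8660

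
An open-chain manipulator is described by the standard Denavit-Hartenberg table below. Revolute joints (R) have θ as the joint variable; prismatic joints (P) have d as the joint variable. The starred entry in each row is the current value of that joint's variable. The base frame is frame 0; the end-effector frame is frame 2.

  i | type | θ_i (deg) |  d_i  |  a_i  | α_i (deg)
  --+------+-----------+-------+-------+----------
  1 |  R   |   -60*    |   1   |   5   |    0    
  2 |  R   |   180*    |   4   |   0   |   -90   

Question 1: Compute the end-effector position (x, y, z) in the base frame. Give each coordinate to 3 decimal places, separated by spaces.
2.500 -4.330 5.000

after link 1: o_1 = (2.5000, -4.3301, 1.0000)
after link 2: o_2 = (2.5000, -4.3301, 5.0000)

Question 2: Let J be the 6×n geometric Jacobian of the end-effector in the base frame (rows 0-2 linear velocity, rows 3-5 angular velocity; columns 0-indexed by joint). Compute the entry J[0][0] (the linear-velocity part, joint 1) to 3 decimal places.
axis z_0 = ẑ; lever o_n−o_0 = (2.5000,-4.3301,5.0000)
cross product → J_v[:, 0] = (4.3301,2.5000,-0.0000)
J_ω[:, 0] = z_0
entry J[0][0] = 4.3301

4.330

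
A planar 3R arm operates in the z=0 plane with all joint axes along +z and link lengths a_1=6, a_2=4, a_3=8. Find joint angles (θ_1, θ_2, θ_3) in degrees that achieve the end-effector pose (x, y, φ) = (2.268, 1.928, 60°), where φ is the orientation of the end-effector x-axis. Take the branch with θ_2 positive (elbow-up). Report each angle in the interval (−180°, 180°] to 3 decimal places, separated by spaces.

wrist centre = target − a_3·(cos φ, sin φ) = (-1.7320, -5.0002)
cos θ_2 = (28.0019−6²−4²)/(2·6·4) = -0.5000; θ_2 = 119.9974° (elbow-up)
β = atan2(-5.0002,-1.7320) = -109.1054°; ψ = atan2(3.4642,4.0002) = 40.8930°
θ_1 = β − ψ = -149.9984°
θ_3 = φ − θ_1 − θ_2 = 90.0010° (wrapped to (-180°,180°])

-149.998 119.997 90.001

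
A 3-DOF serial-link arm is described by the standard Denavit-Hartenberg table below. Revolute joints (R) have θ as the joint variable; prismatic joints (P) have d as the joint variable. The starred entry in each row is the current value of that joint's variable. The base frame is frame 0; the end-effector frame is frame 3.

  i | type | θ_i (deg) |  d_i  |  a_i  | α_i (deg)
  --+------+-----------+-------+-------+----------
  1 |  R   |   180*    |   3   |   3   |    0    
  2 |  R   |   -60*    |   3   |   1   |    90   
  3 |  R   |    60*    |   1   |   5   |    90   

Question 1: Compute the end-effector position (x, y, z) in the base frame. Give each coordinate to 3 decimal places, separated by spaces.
after link 1: o_1 = (-3.0000, 0.0000, 3.0000)
after link 2: o_2 = (-3.5000, 0.8660, 6.0000)
after link 3: o_3 = (-3.8840, 3.5311, 10.3301)

-3.884 3.531 10.330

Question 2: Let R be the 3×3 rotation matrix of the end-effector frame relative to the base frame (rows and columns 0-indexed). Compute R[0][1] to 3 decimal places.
0.866

End-effector y-axis (col 1 of R) = (0.8660,0.5000,0.0000)
R[0][1] = 0.8660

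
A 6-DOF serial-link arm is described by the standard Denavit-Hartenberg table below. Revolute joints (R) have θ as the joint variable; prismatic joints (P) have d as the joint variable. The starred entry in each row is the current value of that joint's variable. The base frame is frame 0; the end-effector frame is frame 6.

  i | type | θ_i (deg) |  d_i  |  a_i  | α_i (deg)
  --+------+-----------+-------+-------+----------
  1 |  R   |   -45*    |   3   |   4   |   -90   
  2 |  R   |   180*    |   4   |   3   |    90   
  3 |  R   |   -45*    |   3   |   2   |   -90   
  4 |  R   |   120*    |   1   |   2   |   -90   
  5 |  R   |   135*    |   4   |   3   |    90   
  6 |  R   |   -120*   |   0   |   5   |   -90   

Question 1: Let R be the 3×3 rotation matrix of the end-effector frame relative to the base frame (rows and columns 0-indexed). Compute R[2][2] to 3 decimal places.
-0.280

End-effector z-axis (col 2 of R) = (-0.7392,-0.6124,-0.2803)
R[2][2] = -0.2803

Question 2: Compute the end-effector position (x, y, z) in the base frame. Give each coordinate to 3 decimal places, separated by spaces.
2.073 2.768 1.591

after link 1: o_1 = (2.8284, -2.8284, 3.0000)
after link 2: o_2 = (3.5355, 2.1213, 3.0000)
after link 3: o_3 = (1.5355, 2.1213, -0.0000)
after link 4: o_4 = (2.5355, 3.1213, 1.7321)
after link 5: o_5 = (4.9390, 1.0000, -2.1051)
after link 6: o_6 = (2.0729, 2.7678, 1.5909)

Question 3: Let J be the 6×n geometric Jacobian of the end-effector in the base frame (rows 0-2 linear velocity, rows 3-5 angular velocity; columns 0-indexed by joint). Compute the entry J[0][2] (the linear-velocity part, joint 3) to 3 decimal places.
0.646

axis z_2 = (0.0000,0.0000,-1.0000); lever o_n−o_2 = (-1.4627,0.6464,-1.4091)
cross product → J_v[:, 2] = (0.6464,1.4627,0.0000)
J_ω[:, 2] = z_2
entry J[0][2] = 0.6464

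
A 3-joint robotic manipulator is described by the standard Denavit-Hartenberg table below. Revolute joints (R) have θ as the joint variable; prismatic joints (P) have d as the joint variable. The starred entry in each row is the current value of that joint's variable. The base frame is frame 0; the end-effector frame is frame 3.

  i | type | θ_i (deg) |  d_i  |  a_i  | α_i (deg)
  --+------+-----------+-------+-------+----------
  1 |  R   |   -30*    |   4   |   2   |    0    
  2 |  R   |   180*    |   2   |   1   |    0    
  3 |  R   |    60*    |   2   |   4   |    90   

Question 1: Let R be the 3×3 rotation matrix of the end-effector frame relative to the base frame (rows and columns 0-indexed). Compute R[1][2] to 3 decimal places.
End-effector z-axis (col 2 of R) = (-0.5000,0.8660,0.0000)
R[1][2] = 0.8660

0.866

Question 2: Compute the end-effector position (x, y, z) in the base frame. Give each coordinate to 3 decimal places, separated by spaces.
after link 1: o_1 = (1.7321, -1.0000, 4.0000)
after link 2: o_2 = (0.8660, -0.5000, 6.0000)
after link 3: o_3 = (-2.5981, -2.5000, 8.0000)

-2.598 -2.500 8.000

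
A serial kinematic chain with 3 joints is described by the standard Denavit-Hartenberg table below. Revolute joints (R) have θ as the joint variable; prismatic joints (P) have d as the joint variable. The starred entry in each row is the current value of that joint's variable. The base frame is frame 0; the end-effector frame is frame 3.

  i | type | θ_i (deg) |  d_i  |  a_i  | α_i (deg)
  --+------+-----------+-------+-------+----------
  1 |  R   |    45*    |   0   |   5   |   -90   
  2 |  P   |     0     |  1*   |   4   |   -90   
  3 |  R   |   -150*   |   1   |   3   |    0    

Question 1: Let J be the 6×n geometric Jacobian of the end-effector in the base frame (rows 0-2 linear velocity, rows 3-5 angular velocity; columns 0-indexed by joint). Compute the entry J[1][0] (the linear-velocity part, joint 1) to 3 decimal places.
axis z_0 = ẑ; lever o_n−o_0 = (2.7591,6.2946,-1.0000)
cross product → J_v[:, 0] = (-6.2946,2.7591,0.0000)
J_ω[:, 0] = z_0
entry J[1][0] = 2.7591

2.759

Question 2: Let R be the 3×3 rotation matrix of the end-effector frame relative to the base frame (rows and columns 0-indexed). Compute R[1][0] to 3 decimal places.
-0.259

End-effector x-axis (col 0 of R) = (-0.9659,-0.2588,0.0000)
R[1][0] = -0.2588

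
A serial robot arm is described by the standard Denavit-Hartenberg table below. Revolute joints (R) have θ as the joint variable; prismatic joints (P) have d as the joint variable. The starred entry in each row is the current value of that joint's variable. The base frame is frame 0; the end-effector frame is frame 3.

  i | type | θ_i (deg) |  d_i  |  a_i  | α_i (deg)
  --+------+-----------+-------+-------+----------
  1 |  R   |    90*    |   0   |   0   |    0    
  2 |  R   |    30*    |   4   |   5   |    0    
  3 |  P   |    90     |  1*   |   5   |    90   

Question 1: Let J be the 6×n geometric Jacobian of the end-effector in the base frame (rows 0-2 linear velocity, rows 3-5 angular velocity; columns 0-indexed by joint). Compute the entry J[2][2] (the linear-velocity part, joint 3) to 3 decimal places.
1.000

prismatic axis z_2 = (0.0000,0.0000,1.0000)
J_v[:, 2] = z_2; J_ω[:, 2] = (0,0,0)
entry J[2][2] = 1.0000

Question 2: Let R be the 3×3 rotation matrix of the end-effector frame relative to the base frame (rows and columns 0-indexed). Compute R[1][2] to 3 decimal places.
End-effector z-axis (col 2 of R) = (-0.5000,0.8660,0.0000)
R[1][2] = 0.8660

0.866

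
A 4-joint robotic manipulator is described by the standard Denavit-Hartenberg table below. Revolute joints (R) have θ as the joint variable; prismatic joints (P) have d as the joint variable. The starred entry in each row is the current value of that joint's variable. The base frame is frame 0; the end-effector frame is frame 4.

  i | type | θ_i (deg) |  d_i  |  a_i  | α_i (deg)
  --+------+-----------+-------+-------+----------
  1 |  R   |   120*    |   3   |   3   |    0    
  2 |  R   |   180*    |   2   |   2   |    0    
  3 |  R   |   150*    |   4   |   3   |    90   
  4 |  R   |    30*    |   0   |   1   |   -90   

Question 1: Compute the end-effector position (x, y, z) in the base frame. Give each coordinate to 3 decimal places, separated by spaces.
-0.500 4.732 9.500

after link 1: o_1 = (-1.5000, 2.5981, 3.0000)
after link 2: o_2 = (-0.5000, 0.8660, 5.0000)
after link 3: o_3 = (-0.5000, 3.8660, 9.0000)
after link 4: o_4 = (-0.5000, 4.7321, 9.5000)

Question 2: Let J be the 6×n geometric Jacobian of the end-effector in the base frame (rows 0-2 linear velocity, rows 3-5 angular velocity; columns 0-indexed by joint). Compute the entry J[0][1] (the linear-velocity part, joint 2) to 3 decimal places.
-2.134

axis z_1 = (0.0000,0.0000,1.0000); lever o_n−o_1 = (1.0000,2.1340,6.5000)
cross product → J_v[:, 1] = (-2.1340,1.0000,0.0000)
J_ω[:, 1] = z_1
entry J[0][1] = -2.1340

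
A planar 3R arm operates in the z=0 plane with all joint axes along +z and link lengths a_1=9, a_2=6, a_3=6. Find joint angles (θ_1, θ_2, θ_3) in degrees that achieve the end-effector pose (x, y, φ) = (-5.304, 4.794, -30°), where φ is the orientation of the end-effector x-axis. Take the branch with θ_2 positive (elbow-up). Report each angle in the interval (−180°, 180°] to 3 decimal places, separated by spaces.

wrist centre = target − a_3·(cos φ, sin φ) = (-10.5002, 7.7940)
cos θ_2 = (170.9996−9²−6²)/(2·9·6) = 0.5000; θ_2 = 60.0002° (elbow-up)
β = atan2(7.7940,-10.5002) = 143.4144°; ψ = atan2(5.1962,12.0000) = 23.4133°
θ_1 = β − ψ = 120.0011°
θ_3 = φ − θ_1 − θ_2 = 149.9987° (wrapped to (-180°,180°])

120.001 60.000 149.999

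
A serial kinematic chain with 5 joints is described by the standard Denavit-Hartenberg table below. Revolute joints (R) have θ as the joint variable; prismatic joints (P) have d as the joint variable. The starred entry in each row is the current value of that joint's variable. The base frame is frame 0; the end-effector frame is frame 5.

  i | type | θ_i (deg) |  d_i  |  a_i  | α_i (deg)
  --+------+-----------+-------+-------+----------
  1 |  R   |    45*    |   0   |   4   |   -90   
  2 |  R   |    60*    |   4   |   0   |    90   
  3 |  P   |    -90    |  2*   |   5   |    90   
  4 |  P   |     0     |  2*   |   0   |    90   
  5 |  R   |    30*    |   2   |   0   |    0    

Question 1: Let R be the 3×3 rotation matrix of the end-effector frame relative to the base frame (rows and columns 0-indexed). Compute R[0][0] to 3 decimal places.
0.436

End-effector x-axis (col 0 of R) = (0.4356,-0.7891,0.4330)
R[0][0] = 0.4356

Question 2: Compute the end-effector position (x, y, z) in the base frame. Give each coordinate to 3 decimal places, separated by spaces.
after link 1: o_1 = (2.8284, 2.8284, 0.0000)
after link 2: o_2 = (0.0000, 5.6569, 0.0000)
after link 3: o_3 = (4.7603, 3.3461, 1.0000)
after link 4: o_4 = (4.0532, 2.6390, 2.7321)
after link 5: o_5 = (2.8284, 1.4142, 1.7321)

2.828 1.414 1.732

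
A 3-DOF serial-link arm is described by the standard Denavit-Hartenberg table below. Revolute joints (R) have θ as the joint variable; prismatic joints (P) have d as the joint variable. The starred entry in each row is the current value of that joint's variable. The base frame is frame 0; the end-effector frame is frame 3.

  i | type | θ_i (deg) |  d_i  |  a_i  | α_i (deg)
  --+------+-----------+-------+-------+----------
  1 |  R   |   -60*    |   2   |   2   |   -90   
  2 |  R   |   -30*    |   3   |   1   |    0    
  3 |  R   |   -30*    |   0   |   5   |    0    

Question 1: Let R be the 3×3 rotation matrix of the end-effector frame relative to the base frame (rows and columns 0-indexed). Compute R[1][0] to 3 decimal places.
-0.433

End-effector x-axis (col 0 of R) = (0.2500,-0.4330,0.8660)
R[1][0] = -0.4330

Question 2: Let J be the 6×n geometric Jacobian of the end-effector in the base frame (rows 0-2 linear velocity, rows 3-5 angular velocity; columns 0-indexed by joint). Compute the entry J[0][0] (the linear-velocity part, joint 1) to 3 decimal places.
3.147

axis z_0 = ẑ; lever o_n−o_0 = (5.2811,-3.1471,6.8301)
cross product → J_v[:, 0] = (3.1471,5.2811,-0.0000)
J_ω[:, 0] = z_0
entry J[0][0] = 3.1471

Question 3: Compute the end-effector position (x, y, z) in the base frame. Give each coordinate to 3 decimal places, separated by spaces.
5.281 -3.147 6.830

after link 1: o_1 = (1.0000, -1.7321, 2.0000)
after link 2: o_2 = (4.0311, -0.9821, 2.5000)
after link 3: o_3 = (5.2811, -3.1471, 6.8301)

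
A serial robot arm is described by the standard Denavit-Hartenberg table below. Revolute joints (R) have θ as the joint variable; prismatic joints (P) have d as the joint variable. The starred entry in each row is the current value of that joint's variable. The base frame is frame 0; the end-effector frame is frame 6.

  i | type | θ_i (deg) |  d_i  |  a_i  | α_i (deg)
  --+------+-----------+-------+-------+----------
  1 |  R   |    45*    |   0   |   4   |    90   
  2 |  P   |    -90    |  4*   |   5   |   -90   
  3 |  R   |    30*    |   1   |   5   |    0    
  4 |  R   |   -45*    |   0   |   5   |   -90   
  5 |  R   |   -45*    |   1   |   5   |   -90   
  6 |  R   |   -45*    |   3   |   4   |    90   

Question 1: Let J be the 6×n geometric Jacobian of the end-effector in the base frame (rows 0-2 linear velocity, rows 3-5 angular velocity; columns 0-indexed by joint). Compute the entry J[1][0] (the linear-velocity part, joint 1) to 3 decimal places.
axis z_0 = ẑ; lever o_n−o_0 = (6.7119,5.1876,-22.5466)
cross product → J_v[:, 0] = (-5.1876,6.7119,0.0000)
J_ω[:, 0] = z_0
entry J[1][0] = 6.7119

6.712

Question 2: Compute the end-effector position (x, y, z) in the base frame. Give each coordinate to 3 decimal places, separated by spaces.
6.712 5.188 -22.547

after link 1: o_1 = (2.8284, 2.8284, 0.0000)
after link 2: o_2 = (5.6569, -0.0000, -5.0000)
after link 3: o_3 = (4.5962, 2.4749, -9.3301)
after link 4: o_4 = (5.5113, 1.5598, -14.1598)
after link 5: o_5 = (7.9753, 4.0958, -17.8336)
after link 6: o_6 = (6.7119, 5.1876, -22.5466)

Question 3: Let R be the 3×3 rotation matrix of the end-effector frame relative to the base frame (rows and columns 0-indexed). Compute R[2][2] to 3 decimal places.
0.300

End-effector z-axis (col 2 of R) = (-0.9280,0.2209,0.3000)
R[2][2] = 0.3000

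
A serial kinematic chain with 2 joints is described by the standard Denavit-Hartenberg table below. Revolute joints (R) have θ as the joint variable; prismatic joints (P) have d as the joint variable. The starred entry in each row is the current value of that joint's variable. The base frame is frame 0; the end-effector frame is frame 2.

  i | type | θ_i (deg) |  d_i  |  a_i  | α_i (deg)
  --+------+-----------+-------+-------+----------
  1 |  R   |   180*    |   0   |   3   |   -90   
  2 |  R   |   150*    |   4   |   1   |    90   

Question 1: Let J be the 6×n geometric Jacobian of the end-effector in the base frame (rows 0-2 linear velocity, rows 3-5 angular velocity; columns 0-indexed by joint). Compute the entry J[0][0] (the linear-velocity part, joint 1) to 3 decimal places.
4.000

axis z_0 = ẑ; lever o_n−o_0 = (-2.1340,-4.0000,-0.5000)
cross product → J_v[:, 0] = (4.0000,-2.1340,0.0000)
J_ω[:, 0] = z_0
entry J[0][0] = 4.0000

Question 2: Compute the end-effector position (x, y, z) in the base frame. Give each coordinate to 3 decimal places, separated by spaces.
after link 1: o_1 = (-3.0000, 0.0000, 0.0000)
after link 2: o_2 = (-2.1340, -4.0000, -0.5000)

-2.134 -4.000 -0.500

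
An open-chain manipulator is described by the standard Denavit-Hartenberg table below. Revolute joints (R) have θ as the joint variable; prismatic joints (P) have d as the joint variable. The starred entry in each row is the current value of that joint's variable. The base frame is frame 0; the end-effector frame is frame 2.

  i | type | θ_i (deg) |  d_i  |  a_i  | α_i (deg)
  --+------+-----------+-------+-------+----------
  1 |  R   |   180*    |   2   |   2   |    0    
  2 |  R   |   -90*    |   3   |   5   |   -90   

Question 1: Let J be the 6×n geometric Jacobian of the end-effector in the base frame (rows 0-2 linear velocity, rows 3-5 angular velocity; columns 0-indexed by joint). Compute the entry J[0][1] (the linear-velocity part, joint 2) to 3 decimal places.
-5.000

axis z_1 = (0.0000,0.0000,1.0000); lever o_n−o_1 = (0.0000,5.0000,3.0000)
cross product → J_v[:, 1] = (-5.0000,0.0000,0.0000)
J_ω[:, 1] = z_1
entry J[0][1] = -5.0000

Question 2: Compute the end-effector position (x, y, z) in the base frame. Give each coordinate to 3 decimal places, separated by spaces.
-2.000 5.000 5.000

after link 1: o_1 = (-2.0000, 0.0000, 2.0000)
after link 2: o_2 = (-2.0000, 5.0000, 5.0000)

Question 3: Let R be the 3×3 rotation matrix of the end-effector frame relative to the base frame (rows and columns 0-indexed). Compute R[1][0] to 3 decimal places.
1.000

End-effector x-axis (col 0 of R) = (0.0000,1.0000,0.0000)
R[1][0] = 1.0000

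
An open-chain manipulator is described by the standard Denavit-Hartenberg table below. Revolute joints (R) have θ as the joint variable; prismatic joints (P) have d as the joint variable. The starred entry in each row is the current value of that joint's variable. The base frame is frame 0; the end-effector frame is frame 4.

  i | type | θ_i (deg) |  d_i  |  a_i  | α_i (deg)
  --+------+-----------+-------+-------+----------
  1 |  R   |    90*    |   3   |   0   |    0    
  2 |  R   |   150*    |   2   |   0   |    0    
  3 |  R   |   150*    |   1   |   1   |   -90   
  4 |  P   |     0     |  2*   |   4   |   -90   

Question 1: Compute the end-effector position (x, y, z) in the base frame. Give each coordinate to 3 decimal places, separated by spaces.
after link 1: o_1 = (0.0000, 0.0000, 3.0000)
after link 2: o_2 = (0.0000, 0.0000, 5.0000)
after link 3: o_3 = (0.8660, 0.5000, 6.0000)
after link 4: o_4 = (3.3301, 4.2321, 6.0000)

3.330 4.232 6.000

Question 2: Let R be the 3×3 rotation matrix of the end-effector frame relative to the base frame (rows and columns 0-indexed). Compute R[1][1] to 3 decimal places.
End-effector y-axis (col 1 of R) = (0.5000,-0.8660,-0.0000)
R[1][1] = -0.8660

-0.866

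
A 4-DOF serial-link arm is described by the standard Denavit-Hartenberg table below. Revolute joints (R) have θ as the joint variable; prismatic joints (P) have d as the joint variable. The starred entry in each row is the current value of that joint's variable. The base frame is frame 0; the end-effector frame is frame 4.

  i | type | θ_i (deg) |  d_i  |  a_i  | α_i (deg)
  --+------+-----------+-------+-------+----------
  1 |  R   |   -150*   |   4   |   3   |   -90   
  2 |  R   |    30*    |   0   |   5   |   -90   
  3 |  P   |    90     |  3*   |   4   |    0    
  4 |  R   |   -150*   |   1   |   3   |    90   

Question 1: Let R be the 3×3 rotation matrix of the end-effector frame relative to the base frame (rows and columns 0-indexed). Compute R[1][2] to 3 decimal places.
End-effector z-axis (col 2 of R) = (0.8995,-0.0580,0.4330)
R[1][2] = -0.0580

-0.058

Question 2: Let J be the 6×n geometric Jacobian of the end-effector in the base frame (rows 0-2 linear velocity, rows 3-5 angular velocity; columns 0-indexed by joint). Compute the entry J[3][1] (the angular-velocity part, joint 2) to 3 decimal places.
0.500

axis z_1 = (0.5000,-0.8660,0.0000); lever o_n−o_1 = (-3.8439,-0.6005,-6.7141)
cross product → J_v[:, 1] = (5.8146,3.3571,-3.6292)
J_ω[:, 1] = z_1
entry J[3][1] = 0.5000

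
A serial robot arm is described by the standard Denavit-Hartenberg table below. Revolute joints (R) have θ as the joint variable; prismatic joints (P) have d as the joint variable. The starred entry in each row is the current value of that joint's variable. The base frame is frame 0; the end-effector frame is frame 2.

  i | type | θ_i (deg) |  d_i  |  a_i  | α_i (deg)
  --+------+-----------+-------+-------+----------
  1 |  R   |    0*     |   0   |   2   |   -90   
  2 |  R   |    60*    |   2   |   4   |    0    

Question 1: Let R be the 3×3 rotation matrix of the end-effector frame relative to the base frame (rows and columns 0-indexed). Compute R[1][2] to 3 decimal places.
1.000

End-effector z-axis (col 2 of R) = (0.0000,1.0000,0.0000)
R[1][2] = 1.0000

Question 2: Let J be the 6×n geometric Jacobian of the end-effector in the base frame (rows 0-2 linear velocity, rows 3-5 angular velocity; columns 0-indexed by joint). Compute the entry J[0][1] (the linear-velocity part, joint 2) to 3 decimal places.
axis z_1 = (0.0000,1.0000,0.0000); lever o_n−o_1 = (2.0000,2.0000,-3.4641)
cross product → J_v[:, 1] = (-3.4641,0.0000,-2.0000)
J_ω[:, 1] = z_1
entry J[0][1] = -3.4641

-3.464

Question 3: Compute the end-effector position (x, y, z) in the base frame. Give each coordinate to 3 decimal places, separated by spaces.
after link 1: o_1 = (2.0000, 0.0000, 0.0000)
after link 2: o_2 = (4.0000, 2.0000, -3.4641)

4.000 2.000 -3.464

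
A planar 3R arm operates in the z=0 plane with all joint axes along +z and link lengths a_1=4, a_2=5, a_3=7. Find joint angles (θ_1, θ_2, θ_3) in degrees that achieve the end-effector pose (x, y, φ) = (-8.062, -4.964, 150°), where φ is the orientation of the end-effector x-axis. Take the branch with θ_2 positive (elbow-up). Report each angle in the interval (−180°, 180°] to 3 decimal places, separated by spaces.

wrist centre = target − a_3·(cos φ, sin φ) = (-1.9998, -8.4640)
cos θ_2 = (75.6386−4²−5²)/(2·4·5) = 0.8660; θ_2 = 30.0070° (elbow-up)
β = atan2(-8.4640,-1.9998) = -103.2937°; ψ = atan2(2.5005,8.3298) = 16.7092°
θ_1 = β − ψ = -120.0029°
θ_3 = φ − θ_1 − θ_2 = -120.0041° (wrapped to (-180°,180°])

-120.003 30.007 -120.004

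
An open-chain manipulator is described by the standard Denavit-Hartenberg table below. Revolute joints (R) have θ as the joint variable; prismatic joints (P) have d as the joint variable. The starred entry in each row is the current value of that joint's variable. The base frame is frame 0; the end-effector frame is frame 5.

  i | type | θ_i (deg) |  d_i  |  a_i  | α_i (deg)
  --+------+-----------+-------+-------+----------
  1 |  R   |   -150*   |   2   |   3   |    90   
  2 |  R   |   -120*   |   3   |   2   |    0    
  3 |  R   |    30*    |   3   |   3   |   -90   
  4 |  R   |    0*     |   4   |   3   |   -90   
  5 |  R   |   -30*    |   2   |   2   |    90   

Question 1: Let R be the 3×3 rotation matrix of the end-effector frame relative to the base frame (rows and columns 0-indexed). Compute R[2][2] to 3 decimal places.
0.500

End-effector z-axis (col 2 of R) = (-0.7500,-0.4330,0.5000)
R[2][2] = 0.5000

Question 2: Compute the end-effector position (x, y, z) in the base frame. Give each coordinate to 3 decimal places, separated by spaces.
after link 1: o_1 = (-2.5981, -1.5000, 2.0000)
after link 2: o_2 = (-3.2321, 1.5981, 0.2679)
after link 3: o_3 = (-4.7321, 4.1962, -2.7321)
after link 4: o_4 = (-8.1962, 2.1962, -5.7321)
after link 5: o_5 = (-8.0622, -0.0359, -7.4641)

-8.062 -0.036 -7.464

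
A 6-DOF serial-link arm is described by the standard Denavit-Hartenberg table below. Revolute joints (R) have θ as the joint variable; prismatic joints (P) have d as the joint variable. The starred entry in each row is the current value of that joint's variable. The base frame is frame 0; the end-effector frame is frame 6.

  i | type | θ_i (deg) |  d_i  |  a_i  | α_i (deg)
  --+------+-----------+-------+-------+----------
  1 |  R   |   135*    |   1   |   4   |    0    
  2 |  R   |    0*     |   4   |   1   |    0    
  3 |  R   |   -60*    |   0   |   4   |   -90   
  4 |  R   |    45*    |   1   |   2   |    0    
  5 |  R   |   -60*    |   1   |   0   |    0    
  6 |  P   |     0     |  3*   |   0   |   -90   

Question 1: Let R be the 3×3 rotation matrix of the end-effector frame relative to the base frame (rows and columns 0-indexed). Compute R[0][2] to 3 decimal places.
End-effector z-axis (col 2 of R) = (0.0670,0.2500,-0.9659)
R[0][2] = 0.0670

0.067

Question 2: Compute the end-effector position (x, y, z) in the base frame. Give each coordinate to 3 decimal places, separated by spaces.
after link 1: o_1 = (-2.8284, 2.8284, 1.0000)
after link 2: o_2 = (-3.5355, 3.5355, 5.0000)
after link 3: o_3 = (-2.5003, 7.3992, 5.0000)
after link 4: o_4 = (-3.1002, 9.0241, 3.5858)
after link 5: o_5 = (-4.0661, 9.2829, 3.5858)
after link 6: o_6 = (-6.9639, 10.0594, 3.5858)

-6.964 10.059 3.586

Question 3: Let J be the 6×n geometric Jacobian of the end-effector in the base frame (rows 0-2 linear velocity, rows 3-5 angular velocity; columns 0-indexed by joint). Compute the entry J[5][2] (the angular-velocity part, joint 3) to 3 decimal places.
axis z_2 = (0.0000,0.0000,1.0000); lever o_n−o_2 = (-3.4283,6.5238,-1.4142)
cross product → J_v[:, 2] = (-6.5238,-3.4283,0.0000)
J_ω[:, 2] = z_2
entry J[5][2] = 1.0000

1.000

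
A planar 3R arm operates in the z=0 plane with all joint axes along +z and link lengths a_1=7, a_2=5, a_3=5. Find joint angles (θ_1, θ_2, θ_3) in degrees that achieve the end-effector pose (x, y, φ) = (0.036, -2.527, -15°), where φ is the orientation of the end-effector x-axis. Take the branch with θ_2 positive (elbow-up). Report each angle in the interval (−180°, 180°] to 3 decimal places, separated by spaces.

wrist centre = target − a_3·(cos φ, sin φ) = (-4.7936, -1.2329)
cos θ_2 = (24.4989−7²−5²)/(2·7·5) = -0.7072; θ_2 = 135.0042° (elbow-up)
β = atan2(-1.2329,-4.7936) = -165.5763°; ψ = atan2(3.5353,3.4642) = 45.5817°
θ_1 = β − ψ = -211.1581°
θ_3 = φ − θ_1 − θ_2 = 61.1539° (wrapped to (-180°,180°])

148.842 135.004 61.154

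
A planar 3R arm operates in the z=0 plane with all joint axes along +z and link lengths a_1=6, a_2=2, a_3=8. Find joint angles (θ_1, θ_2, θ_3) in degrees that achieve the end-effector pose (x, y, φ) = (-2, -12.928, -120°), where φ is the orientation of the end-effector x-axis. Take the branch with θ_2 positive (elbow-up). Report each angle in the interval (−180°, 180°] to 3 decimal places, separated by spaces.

-90.000 90.006 -120.006

wrist centre = target − a_3·(cos φ, sin φ) = (2.0000, -5.9998)
cos θ_2 = (39.9976−6²−2²)/(2·6·2) = -0.0001; θ_2 = 90.0058° (elbow-up)
β = atan2(-5.9998,2.0000) = -71.5645°; ψ = atan2(2.0000,5.9998) = 18.4355°
θ_1 = β − ψ = -90.0000°
θ_3 = φ − θ_1 − θ_2 = -120.0058° (wrapped to (-180°,180°])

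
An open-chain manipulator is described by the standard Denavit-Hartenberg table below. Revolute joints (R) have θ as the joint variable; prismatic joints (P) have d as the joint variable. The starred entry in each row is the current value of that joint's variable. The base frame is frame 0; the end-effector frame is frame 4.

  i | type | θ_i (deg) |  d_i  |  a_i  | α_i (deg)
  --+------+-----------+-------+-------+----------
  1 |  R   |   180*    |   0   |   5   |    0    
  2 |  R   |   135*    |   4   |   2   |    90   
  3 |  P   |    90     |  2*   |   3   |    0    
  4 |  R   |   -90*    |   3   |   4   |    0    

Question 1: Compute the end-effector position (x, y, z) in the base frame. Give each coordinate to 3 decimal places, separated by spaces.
after link 1: o_1 = (-5.0000, 0.0000, 0.0000)
after link 2: o_2 = (-3.5858, -1.4142, 4.0000)
after link 3: o_3 = (-5.0000, -2.8284, 7.0000)
after link 4: o_4 = (-4.2929, -7.7782, 7.0000)

-4.293 -7.778 7.000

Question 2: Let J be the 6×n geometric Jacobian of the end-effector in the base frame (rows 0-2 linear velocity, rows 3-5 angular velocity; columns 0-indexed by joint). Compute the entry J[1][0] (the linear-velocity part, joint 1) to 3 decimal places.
axis z_0 = ẑ; lever o_n−o_0 = (-4.2929,-7.7782,7.0000)
cross product → J_v[:, 0] = (7.7782,-4.2929,0.0000)
J_ω[:, 0] = z_0
entry J[1][0] = -4.2929

-4.293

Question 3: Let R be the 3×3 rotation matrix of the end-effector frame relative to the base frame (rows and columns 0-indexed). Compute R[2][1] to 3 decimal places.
1.000

End-effector y-axis (col 1 of R) = (0.0000,0.0000,1.0000)
R[2][1] = 1.0000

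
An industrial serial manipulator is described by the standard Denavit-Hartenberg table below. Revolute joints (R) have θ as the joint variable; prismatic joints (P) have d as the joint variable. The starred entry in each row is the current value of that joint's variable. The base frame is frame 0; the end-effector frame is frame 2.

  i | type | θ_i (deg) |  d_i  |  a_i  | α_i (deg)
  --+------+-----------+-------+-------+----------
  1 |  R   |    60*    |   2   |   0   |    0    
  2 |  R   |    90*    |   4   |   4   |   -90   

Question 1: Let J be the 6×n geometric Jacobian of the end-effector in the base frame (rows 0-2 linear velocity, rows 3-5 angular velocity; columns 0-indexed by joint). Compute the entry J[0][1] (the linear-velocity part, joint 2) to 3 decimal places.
axis z_1 = (0.0000,0.0000,1.0000); lever o_n−o_1 = (-3.4641,2.0000,4.0000)
cross product → J_v[:, 1] = (-2.0000,-3.4641,0.0000)
J_ω[:, 1] = z_1
entry J[0][1] = -2.0000

-2.000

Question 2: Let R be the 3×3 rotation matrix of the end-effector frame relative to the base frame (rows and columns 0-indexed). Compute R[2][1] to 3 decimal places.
-1.000

End-effector y-axis (col 1 of R) = (-0.0000,-0.0000,-1.0000)
R[2][1] = -1.0000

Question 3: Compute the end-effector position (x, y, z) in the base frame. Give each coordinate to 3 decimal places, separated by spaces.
after link 1: o_1 = (0.0000, 0.0000, 2.0000)
after link 2: o_2 = (-3.4641, 2.0000, 6.0000)

-3.464 2.000 6.000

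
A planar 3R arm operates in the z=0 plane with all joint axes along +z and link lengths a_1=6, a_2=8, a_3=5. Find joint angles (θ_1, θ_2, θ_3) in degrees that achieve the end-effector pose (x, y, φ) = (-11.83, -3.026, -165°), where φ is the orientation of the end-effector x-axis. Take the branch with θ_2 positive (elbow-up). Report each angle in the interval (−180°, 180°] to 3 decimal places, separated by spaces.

120.001 119.997 -44.997

wrist centre = target − a_3·(cos φ, sin φ) = (-7.0004, -1.7319)
cos θ_2 = (52.0047−6²−8²)/(2·6·8) = -0.5000; θ_2 = 119.9968° (elbow-up)
β = atan2(-1.7319,-7.0004) = -166.1039°; ψ = atan2(6.9284,2.0004) = 73.8954°
θ_1 = β − ψ = -239.9993°
θ_3 = φ − θ_1 − θ_2 = -44.9974° (wrapped to (-180°,180°])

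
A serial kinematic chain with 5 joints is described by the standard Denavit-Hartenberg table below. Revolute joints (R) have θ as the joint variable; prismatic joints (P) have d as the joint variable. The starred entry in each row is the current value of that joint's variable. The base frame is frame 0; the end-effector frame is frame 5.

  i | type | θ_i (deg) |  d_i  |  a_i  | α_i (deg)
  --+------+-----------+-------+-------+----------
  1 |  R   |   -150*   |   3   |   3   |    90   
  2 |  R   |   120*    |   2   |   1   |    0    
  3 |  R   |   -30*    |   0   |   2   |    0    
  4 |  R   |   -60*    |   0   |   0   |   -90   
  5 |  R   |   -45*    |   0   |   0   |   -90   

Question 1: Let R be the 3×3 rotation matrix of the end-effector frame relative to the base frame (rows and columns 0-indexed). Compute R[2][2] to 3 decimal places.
0.354

End-effector z-axis (col 2 of R) = (-0.1768,-0.9186,0.3536)
R[2][2] = 0.3536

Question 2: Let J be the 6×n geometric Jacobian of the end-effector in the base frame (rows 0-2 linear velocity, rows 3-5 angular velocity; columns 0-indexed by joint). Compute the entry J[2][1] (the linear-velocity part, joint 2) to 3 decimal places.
-0.500

axis z_1 = (-0.5000,0.8660,0.0000); lever o_n−o_1 = (-0.5670,1.9821,2.8660)
cross product → J_v[:, 1] = (2.4821,1.4330,-0.5000)
J_ω[:, 1] = z_1
entry J[2][1] = -0.5000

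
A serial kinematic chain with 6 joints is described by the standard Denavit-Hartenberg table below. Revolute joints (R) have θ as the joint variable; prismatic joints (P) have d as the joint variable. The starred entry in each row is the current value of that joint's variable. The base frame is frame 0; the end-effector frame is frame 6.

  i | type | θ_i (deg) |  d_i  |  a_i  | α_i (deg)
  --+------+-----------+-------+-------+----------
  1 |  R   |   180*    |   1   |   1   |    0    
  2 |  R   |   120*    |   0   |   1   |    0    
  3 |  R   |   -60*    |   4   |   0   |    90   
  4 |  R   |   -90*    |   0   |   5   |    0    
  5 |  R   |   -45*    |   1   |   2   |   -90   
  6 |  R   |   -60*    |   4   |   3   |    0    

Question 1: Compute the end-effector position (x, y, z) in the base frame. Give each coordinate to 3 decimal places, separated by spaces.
-3.793 0.627 -5.303

after link 1: o_1 = (-1.0000, 0.0000, 1.0000)
after link 2: o_2 = (-0.5000, -0.8660, 1.0000)
after link 3: o_3 = (-0.5000, -0.8660, 5.0000)
after link 4: o_4 = (-0.5000, -0.8660, 0.0000)
after link 5: o_5 = (-0.6589, 0.8587, -1.4142)
after link 6: o_6 = (-3.7928, 0.6268, -5.3033)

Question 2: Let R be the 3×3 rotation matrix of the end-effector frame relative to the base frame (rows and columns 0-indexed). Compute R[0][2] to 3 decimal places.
-0.354

End-effector z-axis (col 2 of R) = (-0.3536,-0.6124,-0.7071)
R[0][2] = -0.3536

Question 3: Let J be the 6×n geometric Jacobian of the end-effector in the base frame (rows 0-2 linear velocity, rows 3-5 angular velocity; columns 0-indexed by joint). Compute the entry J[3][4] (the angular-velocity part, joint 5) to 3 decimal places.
axis z_4 = (-0.8660,0.5000,0.0000); lever o_n−o_4 = (-3.2928,1.4929,-5.3033)
cross product → J_v[:, 4] = (-2.6517,-4.5928,0.3536)
J_ω[:, 4] = z_4
entry J[3][4] = -0.8660

-0.866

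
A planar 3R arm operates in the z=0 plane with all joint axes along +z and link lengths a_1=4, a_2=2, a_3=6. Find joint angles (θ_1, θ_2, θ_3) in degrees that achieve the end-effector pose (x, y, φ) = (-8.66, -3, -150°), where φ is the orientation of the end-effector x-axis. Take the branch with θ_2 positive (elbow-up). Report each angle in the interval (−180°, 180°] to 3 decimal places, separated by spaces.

150.000 120.007 -60.007

wrist centre = target − a_3·(cos φ, sin φ) = (-3.4638, -0.0000)
cos θ_2 = (11.9982−4²−2²)/(2·4·2) = -0.5001; θ_2 = 120.0073° (elbow-up)
β = atan2(-0.0000,-3.4638) = -180.0000°; ψ = atan2(1.7319,2.9998) = 30.0000°
θ_1 = β − ψ = -210.0000°
θ_3 = φ − θ_1 − θ_2 = -60.0073° (wrapped to (-180°,180°])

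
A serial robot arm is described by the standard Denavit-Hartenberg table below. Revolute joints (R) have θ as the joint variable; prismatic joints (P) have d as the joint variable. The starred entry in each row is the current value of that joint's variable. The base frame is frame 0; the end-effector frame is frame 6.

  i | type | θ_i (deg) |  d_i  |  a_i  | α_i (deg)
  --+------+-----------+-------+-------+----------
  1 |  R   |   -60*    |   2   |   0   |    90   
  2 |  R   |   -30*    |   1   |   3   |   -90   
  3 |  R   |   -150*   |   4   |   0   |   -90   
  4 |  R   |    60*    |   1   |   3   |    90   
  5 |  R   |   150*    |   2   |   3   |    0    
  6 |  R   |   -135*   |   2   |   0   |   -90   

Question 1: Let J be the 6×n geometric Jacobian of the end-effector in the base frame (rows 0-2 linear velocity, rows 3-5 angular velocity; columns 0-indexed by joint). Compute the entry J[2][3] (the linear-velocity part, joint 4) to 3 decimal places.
axis z_3 = (-0.5335,-0.8080,-0.2500); lever o_n−o_3 = (-3.8822,-1.2711,2.3926)
cross product → J_v[:, 3] = (-2.2510,2.2470,-2.4587)
J_ω[:, 3] = z_3
entry J[2][3] = -2.4587

-2.459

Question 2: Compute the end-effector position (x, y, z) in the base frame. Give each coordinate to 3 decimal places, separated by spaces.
after link 1: o_1 = (0.0000, 0.0000, 2.0000)
after link 2: o_2 = (0.4330, -2.7500, 0.5000)
after link 3: o_3 = (1.4330, -4.4821, 3.9641)
after link 4: o_4 = (-0.9620, -3.5658, 2.1136)
after link 5: o_5 = (-1.2996, -6.0121, 4.7407)
after link 6: o_6 = (-2.4492, -5.7531, 6.3567)

-2.449 -5.753 6.357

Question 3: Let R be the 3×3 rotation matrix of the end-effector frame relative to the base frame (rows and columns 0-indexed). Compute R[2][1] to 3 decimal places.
-0.808

End-effector y-axis (col 1 of R) = (0.5748,-0.1295,-0.8080)
R[2][1] = -0.8080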